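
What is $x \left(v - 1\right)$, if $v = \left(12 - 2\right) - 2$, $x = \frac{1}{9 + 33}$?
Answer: $\frac{1}{6} \approx 0.16667$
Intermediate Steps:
$x = \frac{1}{42} \approx 0.02381$
$v = 8$ ($v = 10 - 2 = 8$)
$x \left(v - 1\right) = \frac{8 - 1}{42} = \frac{1}{42} \cdot 7 = \frac{1}{6}$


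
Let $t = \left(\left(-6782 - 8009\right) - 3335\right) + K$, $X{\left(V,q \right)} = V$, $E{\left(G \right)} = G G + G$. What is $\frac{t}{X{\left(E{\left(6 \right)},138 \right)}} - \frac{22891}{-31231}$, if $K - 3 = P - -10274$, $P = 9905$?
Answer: $\frac{32586179}{655851} \approx 49.685$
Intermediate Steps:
$E{\left(G \right)} = G + G^{2}$ ($E{\left(G \right)} = G^{2} + G = G + G^{2}$)
$K = 20182$ ($K = 3 + \left(9905 - -10274\right) = 3 + \left(9905 + 10274\right) = 3 + 20179 = 20182$)
$t = 2056$ ($t = \left(\left(-6782 - 8009\right) - 3335\right) + 20182 = \left(-14791 - 3335\right) + 20182 = -18126 + 20182 = 2056$)
$\frac{t}{X{\left(E{\left(6 \right)},138 \right)}} - \frac{22891}{-31231} = \frac{2056}{6 \left(1 + 6\right)} - \frac{22891}{-31231} = \frac{2056}{6 \cdot 7} - - \frac{22891}{31231} = \frac{2056}{42} + \frac{22891}{31231} = 2056 \cdot \frac{1}{42} + \frac{22891}{31231} = \frac{1028}{21} + \frac{22891}{31231} = \frac{32586179}{655851}$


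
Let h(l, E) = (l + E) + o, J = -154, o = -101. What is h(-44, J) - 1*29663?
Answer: -29962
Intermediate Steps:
h(l, E) = -101 + E + l (h(l, E) = (l + E) - 101 = (E + l) - 101 = -101 + E + l)
h(-44, J) - 1*29663 = (-101 - 154 - 44) - 1*29663 = -299 - 29663 = -29962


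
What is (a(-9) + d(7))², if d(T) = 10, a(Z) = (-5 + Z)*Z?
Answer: 18496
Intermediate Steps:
a(Z) = Z*(-5 + Z)
(a(-9) + d(7))² = (-9*(-5 - 9) + 10)² = (-9*(-14) + 10)² = (126 + 10)² = 136² = 18496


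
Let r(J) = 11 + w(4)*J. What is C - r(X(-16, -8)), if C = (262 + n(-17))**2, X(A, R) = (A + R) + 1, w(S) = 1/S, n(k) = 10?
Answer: 295915/4 ≈ 73979.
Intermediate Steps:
X(A, R) = 1 + A + R
C = 73984 (C = (262 + 10)**2 = 272**2 = 73984)
r(J) = 11 + J/4
C - r(X(-16, -8)) = 73984 - (11 + (1 - 16 - 8)/4) = 73984 - (11 + (1/4)*(-23)) = 73984 - (11 - 23/4) = 73984 - 1*21/4 = 73984 - 21/4 = 295915/4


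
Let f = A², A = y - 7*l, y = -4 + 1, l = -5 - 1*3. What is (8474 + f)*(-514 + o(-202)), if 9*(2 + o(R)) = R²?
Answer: 135997760/3 ≈ 4.5333e+7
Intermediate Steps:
l = -8 (l = -5 - 3 = -8)
y = -3
o(R) = -2 + R²/9
A = 53 (A = -3 - 7*(-8) = -3 + 56 = 53)
f = 2809 (f = 53² = 2809)
(8474 + f)*(-514 + o(-202)) = (8474 + 2809)*(-514 + (-2 + (⅑)*(-202)²)) = 11283*(-514 + (-2 + (⅑)*40804)) = 11283*(-514 + (-2 + 40804/9)) = 11283*(-514 + 40786/9) = 11283*(36160/9) = 135997760/3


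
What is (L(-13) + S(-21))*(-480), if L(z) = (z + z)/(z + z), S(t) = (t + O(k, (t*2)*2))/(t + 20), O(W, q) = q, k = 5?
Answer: -50880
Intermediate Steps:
S(t) = 5*t/(20 + t) (S(t) = (t + (t*2)*2)/(t + 20) = (t + (2*t)*2)/(20 + t) = (t + 4*t)/(20 + t) = (5*t)/(20 + t) = 5*t/(20 + t))
L(z) = 1 (L(z) = (2*z)/((2*z)) = (2*z)*(1/(2*z)) = 1)
(L(-13) + S(-21))*(-480) = (1 + 5*(-21)/(20 - 21))*(-480) = (1 + 5*(-21)/(-1))*(-480) = (1 + 5*(-21)*(-1))*(-480) = (1 + 105)*(-480) = 106*(-480) = -50880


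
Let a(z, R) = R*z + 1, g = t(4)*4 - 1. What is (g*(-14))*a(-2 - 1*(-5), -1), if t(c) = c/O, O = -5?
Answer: -588/5 ≈ -117.60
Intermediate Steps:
t(c) = -c/5 (t(c) = c/(-5) = c*(-⅕) = -c/5)
g = -21/5 (g = -⅕*4*4 - 1 = -⅘*4 - 1 = -16/5 - 1 = -21/5 ≈ -4.2000)
a(z, R) = 1 + R*z
(g*(-14))*a(-2 - 1*(-5), -1) = (-21/5*(-14))*(1 - (-2 - 1*(-5))) = 294*(1 - (-2 + 5))/5 = 294*(1 - 1*3)/5 = 294*(1 - 3)/5 = (294/5)*(-2) = -588/5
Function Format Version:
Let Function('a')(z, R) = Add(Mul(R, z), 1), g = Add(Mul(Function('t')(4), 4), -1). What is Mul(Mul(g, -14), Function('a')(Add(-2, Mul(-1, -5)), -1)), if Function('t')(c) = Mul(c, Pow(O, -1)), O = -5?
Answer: Rational(-588, 5) ≈ -117.60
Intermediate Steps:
Function('t')(c) = Mul(Rational(-1, 5), c) (Function('t')(c) = Mul(c, Pow(-5, -1)) = Mul(c, Rational(-1, 5)) = Mul(Rational(-1, 5), c))
g = Rational(-21, 5) (g = Add(Mul(Mul(Rational(-1, 5), 4), 4), -1) = Add(Mul(Rational(-4, 5), 4), -1) = Add(Rational(-16, 5), -1) = Rational(-21, 5) ≈ -4.2000)
Function('a')(z, R) = Add(1, Mul(R, z))
Mul(Mul(g, -14), Function('a')(Add(-2, Mul(-1, -5)), -1)) = Mul(Mul(Rational(-21, 5), -14), Add(1, Mul(-1, Add(-2, Mul(-1, -5))))) = Mul(Rational(294, 5), Add(1, Mul(-1, Add(-2, 5)))) = Mul(Rational(294, 5), Add(1, Mul(-1, 3))) = Mul(Rational(294, 5), Add(1, -3)) = Mul(Rational(294, 5), -2) = Rational(-588, 5)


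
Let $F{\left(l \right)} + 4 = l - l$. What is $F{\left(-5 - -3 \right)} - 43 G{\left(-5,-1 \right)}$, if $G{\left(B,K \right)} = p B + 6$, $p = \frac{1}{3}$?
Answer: $- \frac{571}{3} \approx -190.33$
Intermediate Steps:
$p = \frac{1}{3} \approx 0.33333$
$F{\left(l \right)} = -4$ ($F{\left(l \right)} = -4 + \left(l - l\right) = -4 + 0 = -4$)
$G{\left(B,K \right)} = 6 + \frac{B}{3}$ ($G{\left(B,K \right)} = \frac{B}{3} + 6 = 6 + \frac{B}{3}$)
$F{\left(-5 - -3 \right)} - 43 G{\left(-5,-1 \right)} = -4 - 43 \left(6 + \frac{1}{3} \left(-5\right)\right) = -4 - 43 \left(6 - \frac{5}{3}\right) = -4 - \frac{559}{3} = - \frac{571}{3}$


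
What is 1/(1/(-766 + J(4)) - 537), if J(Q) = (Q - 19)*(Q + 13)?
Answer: -1021/548278 ≈ -0.0018622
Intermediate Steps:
J(Q) = (-19 + Q)*(13 + Q)
1/(1/(-766 + J(4)) - 537) = 1/(1/(-766 + (-247 + 4² - 6*4)) - 537) = 1/(1/(-766 + (-247 + 16 - 24)) - 537) = 1/(1/(-766 - 255) - 537) = 1/(1/(-1021) - 537) = 1/(-1/1021 - 537) = 1/(-548278/1021) = -1021/548278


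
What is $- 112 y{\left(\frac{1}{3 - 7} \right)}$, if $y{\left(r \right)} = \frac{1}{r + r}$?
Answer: $224$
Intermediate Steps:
$y{\left(r \right)} = \frac{1}{2 r}$
$- 112 y{\left(\frac{1}{3 - 7} \right)} = - 112 \frac{1}{2 \frac{1}{3 - 7}} = - 112 \frac{1}{2 \frac{1}{-4}} = - 112 \frac{1}{2 \left(- \frac{1}{4}\right)} = - 112 \cdot \frac{1}{2} \left(-4\right) = \left(-112\right) \left(-2\right) = 224$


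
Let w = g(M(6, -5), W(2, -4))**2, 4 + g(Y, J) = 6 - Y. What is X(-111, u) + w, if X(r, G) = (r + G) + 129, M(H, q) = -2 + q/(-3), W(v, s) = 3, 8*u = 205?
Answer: 3533/72 ≈ 49.069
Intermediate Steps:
u = 205/8 (u = (1/8)*205 = 205/8 ≈ 25.625)
M(H, q) = -2 - q/3 (M(H, q) = -2 + q*(-1/3) = -2 - q/3)
g(Y, J) = 2 - Y (g(Y, J) = -4 + (6 - Y) = 2 - Y)
X(r, G) = 129 + G + r (X(r, G) = (G + r) + 129 = 129 + G + r)
w = 49/9 (w = (2 - (-2 - 1/3*(-5)))**2 = (2 - (-2 + 5/3))**2 = (2 - 1*(-1/3))**2 = (2 + 1/3)**2 = (7/3)**2 = 49/9 ≈ 5.4444)
X(-111, u) + w = (129 + 205/8 - 111) + 49/9 = 349/8 + 49/9 = 3533/72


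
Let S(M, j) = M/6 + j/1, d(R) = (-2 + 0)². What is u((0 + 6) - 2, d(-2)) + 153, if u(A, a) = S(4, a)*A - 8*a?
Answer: 419/3 ≈ 139.67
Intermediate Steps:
d(R) = 4 (d(R) = (-2)² = 4)
S(M, j) = j + M/6 (S(M, j) = M*(⅙) + j*1 = M/6 + j = j + M/6)
u(A, a) = -8*a + A*(⅔ + a) (u(A, a) = (a + (⅙)*4)*A - 8*a = (a + ⅔)*A - 8*a = (⅔ + a)*A - 8*a = A*(⅔ + a) - 8*a = -8*a + A*(⅔ + a))
u((0 + 6) - 2, d(-2)) + 153 = (-8*4 + ((0 + 6) - 2)*(2 + 3*4)/3) + 153 = (-32 + (6 - 2)*(2 + 12)/3) + 153 = (-32 + (⅓)*4*14) + 153 = (-32 + 56/3) + 153 = -40/3 + 153 = 419/3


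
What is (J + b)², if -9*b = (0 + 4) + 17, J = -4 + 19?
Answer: 1444/9 ≈ 160.44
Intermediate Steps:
J = 15
b = -7/3 (b = -((0 + 4) + 17)/9 = -(4 + 17)/9 = -⅑*21 = -7/3 ≈ -2.3333)
(J + b)² = (15 - 7/3)² = (38/3)² = 1444/9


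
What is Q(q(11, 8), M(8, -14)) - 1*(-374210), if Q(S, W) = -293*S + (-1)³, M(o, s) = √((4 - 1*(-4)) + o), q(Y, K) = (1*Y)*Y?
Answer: 338756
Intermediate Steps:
q(Y, K) = Y² (q(Y, K) = Y*Y = Y²)
M(o, s) = √(8 + o) (M(o, s) = √((4 + 4) + o) = √(8 + o))
Q(S, W) = -1 - 293*S (Q(S, W) = -293*S - 1 = -1 - 293*S)
Q(q(11, 8), M(8, -14)) - 1*(-374210) = (-1 - 293*11²) - 1*(-374210) = (-1 - 293*121) + 374210 = (-1 - 35453) + 374210 = -35454 + 374210 = 338756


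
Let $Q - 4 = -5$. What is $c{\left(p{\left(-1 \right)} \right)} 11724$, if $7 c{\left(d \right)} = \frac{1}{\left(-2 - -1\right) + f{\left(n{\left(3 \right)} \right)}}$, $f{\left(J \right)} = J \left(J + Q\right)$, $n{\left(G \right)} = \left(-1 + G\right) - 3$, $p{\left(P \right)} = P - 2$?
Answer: $\frac{11724}{7} \approx 1674.9$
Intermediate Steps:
$Q = -1$ ($Q = 4 - 5 = -1$)
$p{\left(P \right)} = -2 + P$
$n{\left(G \right)} = -4 + G$
$f{\left(J \right)} = J \left(-1 + J\right)$ ($f{\left(J \right)} = J \left(J - 1\right) = J \left(-1 + J\right)$)
$c{\left(d \right)} = \frac{1}{7}$ ($c{\left(d \right)} = \frac{1}{7 \left(\left(-2 - -1\right) + \left(-4 + 3\right) \left(-1 + \left(-4 + 3\right)\right)\right)} = \frac{1}{7 \left(\left(-2 + 1\right) - \left(-1 - 1\right)\right)} = \frac{1}{7 \left(-1 - -2\right)} = \frac{1}{7 \left(-1 + 2\right)} = \frac{1}{7 \cdot 1} = \frac{1}{7} \cdot 1 = \frac{1}{7}$)
$c{\left(p{\left(-1 \right)} \right)} 11724 = \frac{1}{7} \cdot 11724 = \frac{11724}{7}$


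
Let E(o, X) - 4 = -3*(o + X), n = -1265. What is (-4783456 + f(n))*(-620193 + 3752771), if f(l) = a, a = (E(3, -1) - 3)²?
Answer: -14984470715118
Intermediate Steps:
E(o, X) = 4 - 3*X - 3*o (E(o, X) = 4 - 3*(o + X) = 4 - 3*(X + o) = 4 + (-3*X - 3*o) = 4 - 3*X - 3*o)
a = 25 (a = ((4 - 3*(-1) - 3*3) - 3)² = ((4 + 3 - 9) - 3)² = (-2 - 3)² = (-5)² = 25)
f(l) = 25
(-4783456 + f(n))*(-620193 + 3752771) = (-4783456 + 25)*(-620193 + 3752771) = -4783431*3132578 = -14984470715118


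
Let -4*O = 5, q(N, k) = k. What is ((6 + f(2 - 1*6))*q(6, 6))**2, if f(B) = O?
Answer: 3249/4 ≈ 812.25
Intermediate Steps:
O = -5/4 (O = -1/4*5 = -5/4 ≈ -1.2500)
f(B) = -5/4
((6 + f(2 - 1*6))*q(6, 6))**2 = ((6 - 5/4)*6)**2 = ((19/4)*6)**2 = (57/2)**2 = 3249/4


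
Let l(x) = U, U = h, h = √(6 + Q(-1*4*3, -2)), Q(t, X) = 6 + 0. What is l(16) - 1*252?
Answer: -252 + 2*√3 ≈ -248.54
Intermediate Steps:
Q(t, X) = 6
h = 2*√3 (h = √(6 + 6) = √12 = 2*√3 ≈ 3.4641)
U = 2*√3 ≈ 3.4641
l(x) = 2*√3
l(16) - 1*252 = 2*√3 - 1*252 = 2*√3 - 252 = -252 + 2*√3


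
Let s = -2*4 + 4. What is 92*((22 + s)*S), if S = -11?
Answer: -18216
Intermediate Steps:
s = -4 (s = -8 + 4 = -4)
92*((22 + s)*S) = 92*((22 - 4)*(-11)) = 92*(18*(-11)) = 92*(-198) = -18216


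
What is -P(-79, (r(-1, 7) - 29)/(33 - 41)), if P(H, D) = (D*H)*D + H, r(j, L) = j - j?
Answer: 71495/64 ≈ 1117.1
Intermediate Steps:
r(j, L) = 0
P(H, D) = H + H*D² (P(H, D) = H*D² + H = H + H*D²)
-P(-79, (r(-1, 7) - 29)/(33 - 41)) = -(-79)*(1 + ((0 - 29)/(33 - 41))²) = -(-79)*(1 + (-29/(-8))²) = -(-79)*(1 + (-29*(-⅛))²) = -(-79)*(1 + (29/8)²) = -(-79)*(1 + 841/64) = -(-79)*905/64 = -1*(-71495/64) = 71495/64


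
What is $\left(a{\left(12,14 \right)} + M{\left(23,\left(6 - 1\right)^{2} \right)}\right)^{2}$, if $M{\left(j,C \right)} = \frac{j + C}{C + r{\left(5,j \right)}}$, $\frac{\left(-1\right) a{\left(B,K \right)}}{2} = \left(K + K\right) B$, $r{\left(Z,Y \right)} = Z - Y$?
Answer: $\frac{21678336}{49} \approx 4.4242 \cdot 10^{5}$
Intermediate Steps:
$a{\left(B,K \right)} = - 4 B K$ ($a{\left(B,K \right)} = - 2 \left(K + K\right) B = - 2 \cdot 2 K B = - 2 \cdot 2 B K = - 4 B K$)
$M{\left(j,C \right)} = \frac{C + j}{5 + C - j}$ ($M{\left(j,C \right)} = \frac{j + C}{C - \left(-5 + j\right)} = \frac{C + j}{5 + C - j}$)
$\left(a{\left(12,14 \right)} + M{\left(23,\left(6 - 1\right)^{2} \right)}\right)^{2} = \left(\left(-4\right) 12 \cdot 14 + \frac{\left(6 - 1\right)^{2} + 23}{5 + \left(6 - 1\right)^{2} - 23}\right)^{2} = \left(-672 + \frac{5^{2} + 23}{5 + 5^{2} - 23}\right)^{2} = \left(-672 + \frac{25 + 23}{5 + 25 - 23}\right)^{2} = \left(-672 + \frac{1}{7} \cdot 48\right)^{2} = \left(-672 + \frac{48}{7}\right)^{2} = \left(- \frac{4656}{7}\right)^{2} = \frac{21678336}{49}$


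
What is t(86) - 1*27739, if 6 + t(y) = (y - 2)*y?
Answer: -20521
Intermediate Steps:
t(y) = -6 + y*(-2 + y) (t(y) = -6 + (y - 2)*y = -6 + (-2 + y)*y = -6 + y*(-2 + y))
t(86) - 1*27739 = (-6 + 86² - 2*86) - 1*27739 = (-6 + 7396 - 172) - 27739 = 7218 - 27739 = -20521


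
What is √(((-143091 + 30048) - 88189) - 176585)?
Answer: 107*I*√33 ≈ 614.67*I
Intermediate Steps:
√(((-143091 + 30048) - 88189) - 176585) = √((-113043 - 88189) - 176585) = √(-201232 - 176585) = √(-377817) = 107*I*√33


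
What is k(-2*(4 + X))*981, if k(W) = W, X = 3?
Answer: -13734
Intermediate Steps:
k(-2*(4 + X))*981 = -2*(4 + 3)*981 = -2*7*981 = -14*981 = -13734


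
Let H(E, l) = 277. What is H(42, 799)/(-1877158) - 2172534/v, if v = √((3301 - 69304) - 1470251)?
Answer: -277/1877158 + 1086267*I*√1536254/768127 ≈ -0.00014756 + 1752.8*I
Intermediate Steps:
v = I*√1536254 (v = √(-66003 - 1470251) = √(-1536254) = I*√1536254 ≈ 1239.5*I)
H(42, 799)/(-1877158) - 2172534/v = 277/(-1877158) - 2172534*(-I*√1536254/1536254) = 277*(-1/1877158) - (-1086267)*I*√1536254/768127 = -277/1877158 + 1086267*I*√1536254/768127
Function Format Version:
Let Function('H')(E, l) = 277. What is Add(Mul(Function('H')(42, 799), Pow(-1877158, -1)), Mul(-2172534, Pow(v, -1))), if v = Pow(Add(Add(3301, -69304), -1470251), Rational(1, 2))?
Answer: Add(Rational(-277, 1877158), Mul(Rational(1086267, 768127), I, Pow(1536254, Rational(1, 2)))) ≈ Add(-0.00014756, Mul(1752.8, I))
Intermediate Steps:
v = Mul(I, Pow(1536254, Rational(1, 2))) (v = Pow(Add(-66003, -1470251), Rational(1, 2)) = Pow(-1536254, Rational(1, 2)) = Mul(I, Pow(1536254, Rational(1, 2))) ≈ Mul(1239.5, I))
Add(Mul(Function('H')(42, 799), Pow(-1877158, -1)), Mul(-2172534, Pow(v, -1))) = Add(Mul(277, Pow(-1877158, -1)), Mul(-2172534, Pow(Mul(I, Pow(1536254, Rational(1, 2))), -1))) = Add(Mul(277, Rational(-1, 1877158)), Mul(-2172534, Mul(Rational(-1, 1536254), I, Pow(1536254, Rational(1, 2))))) = Add(Rational(-277, 1877158), Mul(Rational(1086267, 768127), I, Pow(1536254, Rational(1, 2))))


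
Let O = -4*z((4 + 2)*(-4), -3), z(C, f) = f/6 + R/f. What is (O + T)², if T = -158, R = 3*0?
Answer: 24336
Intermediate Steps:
R = 0
z(C, f) = f/6 (z(C, f) = f/6 + 0/f = f*(⅙) + 0 = f/6 + 0 = f/6)
O = 2 (O = -2*(-3)/3 = -4*(-½) = 2)
(O + T)² = (2 - 158)² = (-156)² = 24336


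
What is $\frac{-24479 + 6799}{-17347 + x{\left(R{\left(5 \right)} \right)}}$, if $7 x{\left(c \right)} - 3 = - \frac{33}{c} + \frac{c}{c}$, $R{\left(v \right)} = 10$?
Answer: $\frac{176800}{173469} \approx 1.0192$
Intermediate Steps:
$x{\left(c \right)} = \frac{4}{7} - \frac{33}{7 c}$ ($x{\left(c \right)} = \frac{3}{7} + \frac{- \frac{33}{c} + \frac{c}{c}}{7} = \frac{3}{7} + \frac{- \frac{33}{c} + 1}{7} = \frac{3}{7} + \frac{1 - \frac{33}{c}}{7} = \frac{3}{7} + \left(\frac{1}{7} - \frac{33}{7 c}\right) = \frac{4}{7} - \frac{33}{7 c}$)
$\frac{-24479 + 6799}{-17347 + x{\left(R{\left(5 \right)} \right)}} = \frac{-24479 + 6799}{-17347 + \frac{-33 + 4 \cdot 10}{7 \cdot 10}} = - \frac{17680}{-17347 + \frac{1}{7} \cdot \frac{1}{10} \left(-33 + 40\right)} = - \frac{17680}{-17347 + \frac{1}{7} \cdot \frac{1}{10} \cdot 7} = - \frac{17680}{-17347 + \frac{1}{10}} = - \frac{17680}{- \frac{173469}{10}} = \left(-17680\right) \left(- \frac{10}{173469}\right) = \frac{176800}{173469}$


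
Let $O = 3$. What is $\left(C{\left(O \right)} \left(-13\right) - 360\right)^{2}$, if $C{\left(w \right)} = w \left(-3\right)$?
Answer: $59049$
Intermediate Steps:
$C{\left(w \right)} = - 3 w$
$\left(C{\left(O \right)} \left(-13\right) - 360\right)^{2} = \left(\left(-3\right) 3 \left(-13\right) - 360\right)^{2} = \left(\left(-9\right) \left(-13\right) - 360\right)^{2} = \left(117 - 360\right)^{2} = \left(-243\right)^{2} = 59049$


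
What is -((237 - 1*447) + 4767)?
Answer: -4557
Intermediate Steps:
-((237 - 1*447) + 4767) = -((237 - 447) + 4767) = -(-210 + 4767) = -1*4557 = -4557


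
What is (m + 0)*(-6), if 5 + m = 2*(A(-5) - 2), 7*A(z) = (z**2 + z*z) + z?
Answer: -162/7 ≈ -23.143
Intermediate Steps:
A(z) = z/7 + 2*z**2/7 (A(z) = ((z**2 + z*z) + z)/7 = ((z**2 + z**2) + z)/7 = (2*z**2 + z)/7 = (z + 2*z**2)/7 = z/7 + 2*z**2/7)
m = 27/7 (m = -5 + 2*((1/7)*(-5)*(1 + 2*(-5)) - 2) = -5 + 2*((1/7)*(-5)*(1 - 10) - 2) = -5 + 2*((1/7)*(-5)*(-9) - 2) = -5 + 2*(45/7 - 2) = -5 + 2*(31/7) = -5 + 62/7 = 27/7 ≈ 3.8571)
(m + 0)*(-6) = (27/7 + 0)*(-6) = (27/7)*(-6) = -162/7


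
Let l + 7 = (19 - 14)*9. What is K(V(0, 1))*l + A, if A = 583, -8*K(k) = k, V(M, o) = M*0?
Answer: 583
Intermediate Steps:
V(M, o) = 0
K(k) = -k/8
l = 38 (l = -7 + (19 - 14)*9 = -7 + 5*9 = -7 + 45 = 38)
K(V(0, 1))*l + A = -⅛*0*38 + 583 = 0*38 + 583 = 0 + 583 = 583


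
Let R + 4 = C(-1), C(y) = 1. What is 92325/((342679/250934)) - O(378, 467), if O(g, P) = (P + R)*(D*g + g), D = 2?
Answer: -157141983954/342679 ≈ -4.5857e+5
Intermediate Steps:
R = -3 (R = -4 + 1 = -3)
O(g, P) = 3*g*(-3 + P) (O(g, P) = (P - 3)*(2*g + g) = (-3 + P)*(3*g) = 3*g*(-3 + P))
92325/((342679/250934)) - O(378, 467) = 92325/((342679/250934)) - 3*378*(-3 + 467) = 92325/((342679*(1/250934))) - 3*378*464 = 92325/(342679/250934) - 1*526176 = 92325*(250934/342679) - 526176 = 23167481550/342679 - 526176 = -157141983954/342679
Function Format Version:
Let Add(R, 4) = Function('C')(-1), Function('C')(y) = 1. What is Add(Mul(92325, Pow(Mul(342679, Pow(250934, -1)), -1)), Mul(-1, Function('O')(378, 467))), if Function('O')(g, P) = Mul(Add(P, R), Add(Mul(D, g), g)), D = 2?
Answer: Rational(-157141983954, 342679) ≈ -4.5857e+5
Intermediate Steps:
R = -3 (R = Add(-4, 1) = -3)
Function('O')(g, P) = Mul(3, g, Add(-3, P)) (Function('O')(g, P) = Mul(Add(P, -3), Add(Mul(2, g), g)) = Mul(Add(-3, P), Mul(3, g)) = Mul(3, g, Add(-3, P)))
Add(Mul(92325, Pow(Mul(342679, Pow(250934, -1)), -1)), Mul(-1, Function('O')(378, 467))) = Add(Mul(92325, Pow(Mul(342679, Pow(250934, -1)), -1)), Mul(-1, Mul(3, 378, Add(-3, 467)))) = Add(Mul(92325, Pow(Mul(342679, Rational(1, 250934)), -1)), Mul(-1, Mul(3, 378, 464))) = Add(Mul(92325, Pow(Rational(342679, 250934), -1)), Mul(-1, 526176)) = Add(Mul(92325, Rational(250934, 342679)), -526176) = Add(Rational(23167481550, 342679), -526176) = Rational(-157141983954, 342679)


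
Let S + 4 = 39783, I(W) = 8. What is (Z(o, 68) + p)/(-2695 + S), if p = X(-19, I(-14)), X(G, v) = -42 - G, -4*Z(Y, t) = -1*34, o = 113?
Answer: -29/74168 ≈ -0.00039100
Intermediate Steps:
S = 39779 (S = -4 + 39783 = 39779)
Z(Y, t) = 17/2 (Z(Y, t) = -(-1)*34/4 = -¼*(-34) = 17/2)
p = -23 (p = -42 - 1*(-19) = -42 + 19 = -23)
(Z(o, 68) + p)/(-2695 + S) = (17/2 - 23)/(-2695 + 39779) = -29/2/37084 = -29/2*1/37084 = -29/74168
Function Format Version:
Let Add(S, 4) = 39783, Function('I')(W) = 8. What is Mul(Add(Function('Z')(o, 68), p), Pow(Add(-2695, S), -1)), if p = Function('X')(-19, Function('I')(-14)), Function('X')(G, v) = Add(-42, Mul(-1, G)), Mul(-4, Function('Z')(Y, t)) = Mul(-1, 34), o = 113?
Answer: Rational(-29, 74168) ≈ -0.00039100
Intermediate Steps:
S = 39779 (S = Add(-4, 39783) = 39779)
Function('Z')(Y, t) = Rational(17, 2) (Function('Z')(Y, t) = Mul(Rational(-1, 4), Mul(-1, 34)) = Mul(Rational(-1, 4), -34) = Rational(17, 2))
p = -23 (p = Add(-42, Mul(-1, -19)) = Add(-42, 19) = -23)
Mul(Add(Function('Z')(o, 68), p), Pow(Add(-2695, S), -1)) = Mul(Add(Rational(17, 2), -23), Pow(Add(-2695, 39779), -1)) = Mul(Rational(-29, 2), Pow(37084, -1)) = Mul(Rational(-29, 2), Rational(1, 37084)) = Rational(-29, 74168)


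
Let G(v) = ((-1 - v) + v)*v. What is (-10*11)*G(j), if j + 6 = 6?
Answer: 0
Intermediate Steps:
j = 0 (j = -6 + 6 = 0)
G(v) = -v
(-10*11)*G(j) = (-10*11)*(-1*0) = -110*0 = 0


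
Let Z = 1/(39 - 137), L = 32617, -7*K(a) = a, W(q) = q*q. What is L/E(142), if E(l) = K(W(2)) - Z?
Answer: -3196466/55 ≈ -58118.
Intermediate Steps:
W(q) = q**2
K(a) = -a/7
Z = -1/98 (Z = 1/(-98) = -1/98 ≈ -0.010204)
E(l) = -55/98 (E(l) = -1/7*2**2 - 1*(-1/98) = -1/7*4 + 1/98 = -4/7 + 1/98 = -55/98)
L/E(142) = 32617/(-55/98) = 32617*(-98/55) = -3196466/55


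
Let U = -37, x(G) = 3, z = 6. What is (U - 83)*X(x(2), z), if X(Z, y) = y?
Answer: -720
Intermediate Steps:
(U - 83)*X(x(2), z) = (-37 - 83)*6 = -120*6 = -720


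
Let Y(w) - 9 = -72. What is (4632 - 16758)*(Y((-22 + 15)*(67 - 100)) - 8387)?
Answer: 102464700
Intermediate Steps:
Y(w) = -63 (Y(w) = 9 - 72 = -63)
(4632 - 16758)*(Y((-22 + 15)*(67 - 100)) - 8387) = (4632 - 16758)*(-63 - 8387) = -12126*(-8450) = 102464700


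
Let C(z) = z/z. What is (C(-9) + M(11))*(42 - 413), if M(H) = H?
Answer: -4452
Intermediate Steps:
C(z) = 1
(C(-9) + M(11))*(42 - 413) = (1 + 11)*(42 - 413) = 12*(-371) = -4452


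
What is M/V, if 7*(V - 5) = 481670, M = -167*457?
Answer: -76319/68815 ≈ -1.1090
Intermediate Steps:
M = -76319
V = 68815 (V = 5 + (⅐)*481670 = 5 + 68810 = 68815)
M/V = -76319/68815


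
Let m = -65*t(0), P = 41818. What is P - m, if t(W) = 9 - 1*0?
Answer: 42403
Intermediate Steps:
t(W) = 9 (t(W) = 9 + 0 = 9)
m = -585 (m = -65*9 = -585)
P - m = 41818 - 1*(-585) = 41818 + 585 = 42403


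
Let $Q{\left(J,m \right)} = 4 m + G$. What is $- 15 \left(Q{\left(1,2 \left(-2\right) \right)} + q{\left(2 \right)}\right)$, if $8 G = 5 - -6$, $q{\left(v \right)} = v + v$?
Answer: $\frac{1275}{8} \approx 159.38$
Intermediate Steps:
$q{\left(v \right)} = 2 v$
$G = \frac{11}{8}$ ($G = \frac{5 - -6}{8} = \frac{5 + 6}{8} = \frac{1}{8} \cdot 11 = \frac{11}{8} \approx 1.375$)
$Q{\left(J,m \right)} = \frac{11}{8} + 4 m$ ($Q{\left(J,m \right)} = 4 m + \frac{11}{8} = \frac{11}{8} + 4 m$)
$- 15 \left(Q{\left(1,2 \left(-2\right) \right)} + q{\left(2 \right)}\right) = - 15 \left(\left(\frac{11}{8} + 4 \cdot 2 \left(-2\right)\right) + 2 \cdot 2\right) = - 15 \left(\left(\frac{11}{8} + 4 \left(-4\right)\right) + 4\right) = - 15 \left(\left(\frac{11}{8} - 16\right) + 4\right) = - 15 \left(- \frac{117}{8} + 4\right) = \left(-15\right) \left(- \frac{85}{8}\right) = \frac{1275}{8}$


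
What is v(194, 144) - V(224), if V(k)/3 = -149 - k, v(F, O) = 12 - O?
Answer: 987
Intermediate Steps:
V(k) = -447 - 3*k (V(k) = 3*(-149 - k) = -447 - 3*k)
v(194, 144) - V(224) = (12 - 1*144) - (-447 - 3*224) = (12 - 144) - (-447 - 672) = -132 - 1*(-1119) = -132 + 1119 = 987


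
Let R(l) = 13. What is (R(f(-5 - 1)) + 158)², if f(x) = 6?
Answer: 29241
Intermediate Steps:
(R(f(-5 - 1)) + 158)² = (13 + 158)² = 171² = 29241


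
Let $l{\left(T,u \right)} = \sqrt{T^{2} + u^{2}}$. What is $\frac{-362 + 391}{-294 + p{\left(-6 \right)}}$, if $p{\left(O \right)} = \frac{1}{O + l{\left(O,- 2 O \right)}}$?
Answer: $- \frac{245514}{2488651} - \frac{174 \sqrt{5}}{12443255} \approx -0.098685$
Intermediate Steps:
$p{\left(O \right)} = \frac{1}{O + \sqrt{5} \sqrt{O^{2}}}$ ($p{\left(O \right)} = \frac{1}{O + \sqrt{O^{2} + \left(- 2 O\right)^{2}}} = \frac{1}{O + \sqrt{O^{2} + 4 O^{2}}} = \frac{1}{O + \sqrt{5 O^{2}}} = \frac{1}{O + \sqrt{5} \sqrt{O^{2}}}$)
$\frac{-362 + 391}{-294 + p{\left(-6 \right)}} = \frac{-362 + 391}{-294 + \frac{1}{-6 + \sqrt{5} \sqrt{\left(-6\right)^{2}}}} = \frac{29}{-294 + \frac{1}{-6 + \sqrt{5} \sqrt{36}}} = \frac{29}{-294 + \frac{1}{-6 + \sqrt{5} \cdot 6}} = \frac{29}{-294 + \frac{1}{-6 + 6 \sqrt{5}}}$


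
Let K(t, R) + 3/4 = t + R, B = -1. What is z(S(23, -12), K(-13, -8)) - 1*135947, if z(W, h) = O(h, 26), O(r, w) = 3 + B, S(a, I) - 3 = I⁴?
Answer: -135945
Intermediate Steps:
S(a, I) = 3 + I⁴
O(r, w) = 2 (O(r, w) = 3 - 1 = 2)
K(t, R) = -¾ + R + t (K(t, R) = -¾ + (t + R) = -¾ + (R + t) = -¾ + R + t)
z(W, h) = 2
z(S(23, -12), K(-13, -8)) - 1*135947 = 2 - 1*135947 = 2 - 135947 = -135945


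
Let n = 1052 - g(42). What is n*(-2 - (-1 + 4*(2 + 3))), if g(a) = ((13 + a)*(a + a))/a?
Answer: -19782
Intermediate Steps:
g(a) = 26 + 2*a (g(a) = ((13 + a)*(2*a))/a = (2*a*(13 + a))/a = 26 + 2*a)
n = 942 (n = 1052 - (26 + 2*42) = 1052 - (26 + 84) = 1052 - 1*110 = 1052 - 110 = 942)
n*(-2 - (-1 + 4*(2 + 3))) = 942*(-2 - (-1 + 4*(2 + 3))) = 942*(-2 - (-1 + 4*5)) = 942*(-2 - (-1 + 20)) = 942*(-2 - 1*19) = 942*(-2 - 19) = 942*(-21) = -19782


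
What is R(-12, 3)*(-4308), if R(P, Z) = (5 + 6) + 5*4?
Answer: -133548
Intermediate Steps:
R(P, Z) = 31 (R(P, Z) = 11 + 20 = 31)
R(-12, 3)*(-4308) = 31*(-4308) = -133548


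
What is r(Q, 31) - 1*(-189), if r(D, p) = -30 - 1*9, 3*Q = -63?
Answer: 150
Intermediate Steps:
Q = -21 (Q = (⅓)*(-63) = -21)
r(D, p) = -39 (r(D, p) = -30 - 9 = -39)
r(Q, 31) - 1*(-189) = -39 - 1*(-189) = -39 + 189 = 150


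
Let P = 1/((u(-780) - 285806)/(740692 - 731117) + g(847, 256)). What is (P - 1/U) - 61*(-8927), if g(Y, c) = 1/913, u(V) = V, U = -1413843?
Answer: 67146770530816130707/123307583460483 ≈ 5.4455e+5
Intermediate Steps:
g(Y, c) = 1/913
P = -8741975/261643443 (P = 1/((-780 - 285806)/(740692 - 731117) + 1/913) = 1/(-286586/9575 + 1/913) = 1/(-261643443/8741975) = -8741975/261643443 ≈ -0.033412)
(P - 1/U) - 61*(-8927) = (-8741975/261643443 - 1/(-1413843)) - 61*(-8927) = (-8741975/261643443 - 1*(-1/1413843)) + 544547 = (-8741975/261643443 + 1/1413843) + 544547 = -4119839505494/123307583460483 + 544547 = 67146770530816130707/123307583460483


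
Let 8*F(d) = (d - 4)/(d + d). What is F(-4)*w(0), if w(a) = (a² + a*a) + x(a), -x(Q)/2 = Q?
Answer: 0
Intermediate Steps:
F(d) = (-4 + d)/(16*d) (F(d) = ((d - 4)/(d + d))/8 = ((-4 + d)/((2*d)))/8 = ((-4 + d)*(1/(2*d)))/8 = ((-4 + d)/(2*d))/8 = (-4 + d)/(16*d))
x(Q) = -2*Q
w(a) = -2*a + 2*a² (w(a) = (a² + a*a) - 2*a = (a² + a²) - 2*a = 2*a² - 2*a = -2*a + 2*a²)
F(-4)*w(0) = ((1/16)*(-4 - 4)/(-4))*(2*0*(-1 + 0)) = ((1/16)*(-¼)*(-8))*(2*0*(-1)) = (⅛)*0 = 0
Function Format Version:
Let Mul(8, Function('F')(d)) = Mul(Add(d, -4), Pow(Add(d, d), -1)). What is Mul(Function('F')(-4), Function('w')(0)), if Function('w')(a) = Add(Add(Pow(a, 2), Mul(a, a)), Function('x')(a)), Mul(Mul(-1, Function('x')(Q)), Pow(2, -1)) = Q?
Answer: 0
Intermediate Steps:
Function('F')(d) = Mul(Rational(1, 16), Pow(d, -1), Add(-4, d)) (Function('F')(d) = Mul(Rational(1, 8), Mul(Add(d, -4), Pow(Add(d, d), -1))) = Mul(Rational(1, 8), Mul(Add(-4, d), Pow(Mul(2, d), -1))) = Mul(Rational(1, 8), Mul(Add(-4, d), Mul(Rational(1, 2), Pow(d, -1)))) = Mul(Rational(1, 8), Mul(Rational(1, 2), Pow(d, -1), Add(-4, d))) = Mul(Rational(1, 16), Pow(d, -1), Add(-4, d)))
Function('x')(Q) = Mul(-2, Q)
Function('w')(a) = Add(Mul(-2, a), Mul(2, Pow(a, 2))) (Function('w')(a) = Add(Add(Pow(a, 2), Mul(a, a)), Mul(-2, a)) = Add(Add(Pow(a, 2), Pow(a, 2)), Mul(-2, a)) = Add(Mul(2, Pow(a, 2)), Mul(-2, a)) = Add(Mul(-2, a), Mul(2, Pow(a, 2))))
Mul(Function('F')(-4), Function('w')(0)) = Mul(Mul(Rational(1, 16), Pow(-4, -1), Add(-4, -4)), Mul(2, 0, Add(-1, 0))) = Mul(Mul(Rational(1, 16), Rational(-1, 4), -8), Mul(2, 0, -1)) = Mul(Rational(1, 8), 0) = 0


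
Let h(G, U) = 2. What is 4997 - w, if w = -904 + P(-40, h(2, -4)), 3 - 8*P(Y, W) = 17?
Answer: 23611/4 ≈ 5902.8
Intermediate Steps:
P(Y, W) = -7/4 (P(Y, W) = 3/8 - 1/8*17 = 3/8 - 17/8 = -7/4)
w = -3623/4 (w = -904 - 7/4 = -3623/4 ≈ -905.75)
4997 - w = 4997 - 1*(-3623/4) = 4997 + 3623/4 = 23611/4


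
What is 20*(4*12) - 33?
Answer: 927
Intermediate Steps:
20*(4*12) - 33 = 20*48 - 33 = 960 - 33 = 927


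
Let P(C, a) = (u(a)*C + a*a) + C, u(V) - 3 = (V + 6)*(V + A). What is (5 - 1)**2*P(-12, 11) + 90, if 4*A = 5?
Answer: -38726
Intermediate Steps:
A = 5/4 (A = (1/4)*5 = 5/4 ≈ 1.2500)
u(V) = 3 + (6 + V)*(5/4 + V) (u(V) = 3 + (V + 6)*(V + 5/4) = 3 + (6 + V)*(5/4 + V))
P(C, a) = C + a**2 + C*(21/2 + a**2 + 29*a/4) (P(C, a) = ((21/2 + a**2 + 29*a/4)*C + a*a) + C = (C*(21/2 + a**2 + 29*a/4) + a**2) + C = (a**2 + C*(21/2 + a**2 + 29*a/4)) + C = C + a**2 + C*(21/2 + a**2 + 29*a/4))
(5 - 1)**2*P(-12, 11) + 90 = (5 - 1)**2*(-12 + 11**2 + (1/4)*(-12)*(42 + 4*11**2 + 29*11)) + 90 = 4**2*(-12 + 121 + (1/4)*(-12)*(42 + 4*121 + 319)) + 90 = 16*(-12 + 121 + (1/4)*(-12)*(42 + 484 + 319)) + 90 = 16*(-12 + 121 + (1/4)*(-12)*845) + 90 = 16*(-12 + 121 - 2535) + 90 = 16*(-2426) + 90 = -38816 + 90 = -38726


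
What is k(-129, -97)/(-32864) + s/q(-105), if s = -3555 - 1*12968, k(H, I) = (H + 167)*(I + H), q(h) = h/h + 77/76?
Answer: -10316897077/1257048 ≈ -8207.2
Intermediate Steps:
q(h) = 153/76 (q(h) = 1 + 77*(1/76) = 1 + 77/76 = 153/76)
k(H, I) = (167 + H)*(H + I)
s = -16523 (s = -3555 - 12968 = -16523)
k(-129, -97)/(-32864) + s/q(-105) = ((-129)**2 + 167*(-129) + 167*(-97) - 129*(-97))/(-32864) - 16523/153/76 = (16641 - 21543 - 16199 + 12513)*(-1/32864) - 16523*76/153 = -8588*(-1/32864) - 1255748/153 = 2147/8216 - 1255748/153 = -10316897077/1257048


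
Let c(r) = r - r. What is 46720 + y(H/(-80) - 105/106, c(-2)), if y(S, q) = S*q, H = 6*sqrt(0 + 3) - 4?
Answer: 46720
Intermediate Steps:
H = -4 + 6*sqrt(3) (H = 6*sqrt(3) - 4 = -4 + 6*sqrt(3) ≈ 6.3923)
c(r) = 0
46720 + y(H/(-80) - 105/106, c(-2)) = 46720 + ((-4 + 6*sqrt(3))/(-80) - 105/106)*0 = 46720 + ((-4 + 6*sqrt(3))*(-1/80) - 105*1/106)*0 = 46720 + ((1/20 - 3*sqrt(3)/40) - 105/106)*0 = 46720 + (-997/1060 - 3*sqrt(3)/40)*0 = 46720 + 0 = 46720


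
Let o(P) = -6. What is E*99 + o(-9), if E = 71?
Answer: 7023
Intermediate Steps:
E*99 + o(-9) = 71*99 - 6 = 7029 - 6 = 7023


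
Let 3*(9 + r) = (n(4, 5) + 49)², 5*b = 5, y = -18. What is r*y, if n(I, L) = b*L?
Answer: -17334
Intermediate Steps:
b = 1 (b = (⅕)*5 = 1)
n(I, L) = L (n(I, L) = 1*L = L)
r = 963 (r = -9 + (5 + 49)²/3 = -9 + (⅓)*54² = -9 + (⅓)*2916 = -9 + 972 = 963)
r*y = 963*(-18) = -17334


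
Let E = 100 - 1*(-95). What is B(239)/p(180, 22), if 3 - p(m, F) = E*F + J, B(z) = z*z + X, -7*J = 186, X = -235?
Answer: -132734/9941 ≈ -13.352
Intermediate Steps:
E = 195 (E = 100 + 95 = 195)
J = -186/7 (J = -1/7*186 = -186/7 ≈ -26.571)
B(z) = -235 + z**2 (B(z) = z*z - 235 = z**2 - 235 = -235 + z**2)
p(m, F) = 207/7 - 195*F (p(m, F) = 3 - (195*F - 186/7) = 3 - (-186/7 + 195*F) = 3 + (186/7 - 195*F) = 207/7 - 195*F)
B(239)/p(180, 22) = (-235 + 239**2)/(207/7 - 195*22) = (-235 + 57121)/(207/7 - 4290) = 56886/(-29823/7) = 56886*(-7/29823) = -132734/9941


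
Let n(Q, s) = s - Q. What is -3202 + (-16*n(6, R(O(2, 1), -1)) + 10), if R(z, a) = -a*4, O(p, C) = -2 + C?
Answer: -3160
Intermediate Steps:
R(z, a) = -4*a
-3202 + (-16*n(6, R(O(2, 1), -1)) + 10) = -3202 + (-16*(-4*(-1) - 1*6) + 10) = -3202 + (-16*(4 - 6) + 10) = -3202 + (-16*(-2) + 10) = -3202 + (32 + 10) = -3202 + 42 = -3160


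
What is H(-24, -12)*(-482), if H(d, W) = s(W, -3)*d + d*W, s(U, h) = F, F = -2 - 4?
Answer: -208224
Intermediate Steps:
F = -6
s(U, h) = -6
H(d, W) = -6*d + W*d (H(d, W) = -6*d + d*W = -6*d + W*d)
H(-24, -12)*(-482) = -24*(-6 - 12)*(-482) = -24*(-18)*(-482) = 432*(-482) = -208224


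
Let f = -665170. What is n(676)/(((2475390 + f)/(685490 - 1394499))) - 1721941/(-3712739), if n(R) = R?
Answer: -444090473785764/1680218598145 ≈ -264.31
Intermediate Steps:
n(676)/(((2475390 + f)/(685490 - 1394499))) - 1721941/(-3712739) = 676/(((2475390 - 665170)/(685490 - 1394499))) - 1721941/(-3712739) = 676/((1810220/(-709009))) - 1721941*(-1/3712739) = 676/((1810220*(-1/709009))) + 1721941/3712739 = 676/(-1810220/709009) + 1721941/3712739 = 676*(-709009/1810220) + 1721941/3712739 = -119822521/452555 + 1721941/3712739 = -444090473785764/1680218598145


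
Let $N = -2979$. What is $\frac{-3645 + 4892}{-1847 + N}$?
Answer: $- \frac{1247}{4826} \approx -0.25839$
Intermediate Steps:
$\frac{-3645 + 4892}{-1847 + N} = \frac{-3645 + 4892}{-1847 - 2979} = \frac{1247}{-4826} = 1247 \left(- \frac{1}{4826}\right) = - \frac{1247}{4826}$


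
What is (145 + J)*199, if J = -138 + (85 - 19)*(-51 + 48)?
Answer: -38009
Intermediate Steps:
J = -336 (J = -138 + 66*(-3) = -138 - 198 = -336)
(145 + J)*199 = (145 - 336)*199 = -191*199 = -38009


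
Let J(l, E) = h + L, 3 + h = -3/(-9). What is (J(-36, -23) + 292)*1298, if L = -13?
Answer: 1076042/3 ≈ 3.5868e+5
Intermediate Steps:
h = -8/3 (h = -3 - 3/(-9) = -3 - 3*(-1/9) = -3 + 1/3 = -8/3 ≈ -2.6667)
J(l, E) = -47/3 (J(l, E) = -8/3 - 13 = -47/3)
(J(-36, -23) + 292)*1298 = (-47/3 + 292)*1298 = (829/3)*1298 = 1076042/3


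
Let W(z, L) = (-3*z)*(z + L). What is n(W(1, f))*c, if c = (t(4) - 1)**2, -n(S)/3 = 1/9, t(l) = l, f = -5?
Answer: -3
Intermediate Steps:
W(z, L) = -3*z*(L + z) (W(z, L) = (-3*z)*(L + z) = -3*z*(L + z))
n(S) = -1/3 (n(S) = -3/9 = -3*1/9 = -1/3)
c = 9 (c = (4 - 1)**2 = 3**2 = 9)
n(W(1, f))*c = -1/3*9 = -3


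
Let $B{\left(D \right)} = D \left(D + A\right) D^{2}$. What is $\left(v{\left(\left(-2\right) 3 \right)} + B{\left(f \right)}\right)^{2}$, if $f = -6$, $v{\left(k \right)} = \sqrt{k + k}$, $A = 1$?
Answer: $1166388 + 4320 i \sqrt{3} \approx 1.1664 \cdot 10^{6} + 7482.5 i$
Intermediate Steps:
$v{\left(k \right)} = \sqrt{2} \sqrt{k}$ ($v{\left(k \right)} = \sqrt{2 k} = \sqrt{2} \sqrt{k}$)
$B{\left(D \right)} = D^{3} \left(1 + D\right)$ ($B{\left(D \right)} = D \left(D + 1\right) D^{2} = D \left(1 + D\right) D^{2} = D^{3} \left(1 + D\right)$)
$\left(v{\left(\left(-2\right) 3 \right)} + B{\left(f \right)}\right)^{2} = \left(\sqrt{2} \sqrt{\left(-2\right) 3} + \left(-6\right)^{3} \left(1 - 6\right)\right)^{2} = \left(\sqrt{2} \sqrt{-6} - -1080\right)^{2} = \left(\sqrt{2} i \sqrt{6} + 1080\right)^{2} = \left(2 i \sqrt{3} + 1080\right)^{2} = \left(1080 + 2 i \sqrt{3}\right)^{2}$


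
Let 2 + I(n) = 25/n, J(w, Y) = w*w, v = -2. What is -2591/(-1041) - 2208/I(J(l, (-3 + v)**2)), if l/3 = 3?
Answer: 186535735/142617 ≈ 1307.9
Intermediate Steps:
l = 9 (l = 3*3 = 9)
J(w, Y) = w**2
I(n) = -2 + 25/n
-2591/(-1041) - 2208/I(J(l, (-3 + v)**2)) = -2591/(-1041) - 2208/(-2 + 25/(9**2)) = -2591*(-1/1041) - 2208/(-2 + 25/81) = 2591/1041 - 2208/(-2 + 25*(1/81)) = 2591/1041 - 2208/(-2 + 25/81) = 2591/1041 - 2208/(-137/81) = 2591/1041 - 2208*(-81/137) = 2591/1041 + 178848/137 = 186535735/142617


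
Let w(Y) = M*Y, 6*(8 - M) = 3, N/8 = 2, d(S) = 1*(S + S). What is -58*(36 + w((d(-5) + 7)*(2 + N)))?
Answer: 21402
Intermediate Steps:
d(S) = 2*S (d(S) = 1*(2*S) = 2*S)
N = 16 (N = 8*2 = 16)
M = 15/2 (M = 8 - ⅙*3 = 8 - ½ = 15/2 ≈ 7.5000)
w(Y) = 15*Y/2
-58*(36 + w((d(-5) + 7)*(2 + N))) = -58*(36 + 15*((2*(-5) + 7)*(2 + 16))/2) = -58*(36 + 15*((-10 + 7)*18)/2) = -58*(36 + 15*(-3*18)/2) = -58*(36 + (15/2)*(-54)) = -58*(36 - 405) = -58*(-369) = 21402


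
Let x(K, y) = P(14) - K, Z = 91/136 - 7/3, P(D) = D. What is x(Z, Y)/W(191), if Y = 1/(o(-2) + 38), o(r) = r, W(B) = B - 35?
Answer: 6391/63648 ≈ 0.10041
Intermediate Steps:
W(B) = -35 + B
Y = 1/36 (Y = 1/(-2 + 38) = 1/36 ≈ 0.027778)
Z = -679/408 (Z = 91*(1/136) - 7*⅓ = 91/136 - 7/3 = -679/408 ≈ -1.6642)
x(K, y) = 14 - K
x(Z, Y)/W(191) = (14 - 1*(-679/408))/(-35 + 191) = (14 + 679/408)/156 = (6391/408)*(1/156) = 6391/63648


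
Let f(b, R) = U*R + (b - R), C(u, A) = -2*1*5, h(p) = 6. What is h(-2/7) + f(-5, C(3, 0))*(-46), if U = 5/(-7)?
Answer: -3868/7 ≈ -552.57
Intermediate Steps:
C(u, A) = -10 (C(u, A) = -2*5 = -10)
U = -5/7 (U = 5*(-⅐) = -5/7 ≈ -0.71429)
f(b, R) = b - 12*R/7 (f(b, R) = -5*R/7 + (b - R) = b - 12*R/7)
h(-2/7) + f(-5, C(3, 0))*(-46) = 6 + (-5 - 12/7*(-10))*(-46) = 6 + (-5 + 120/7)*(-46) = 6 + (85/7)*(-46) = 6 - 3910/7 = -3868/7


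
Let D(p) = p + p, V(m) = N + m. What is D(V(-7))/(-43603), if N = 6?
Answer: 2/43603 ≈ 4.5868e-5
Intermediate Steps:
V(m) = 6 + m
D(p) = 2*p
D(V(-7))/(-43603) = (2*(6 - 7))/(-43603) = (2*(-1))*(-1/43603) = -2*(-1/43603) = 2/43603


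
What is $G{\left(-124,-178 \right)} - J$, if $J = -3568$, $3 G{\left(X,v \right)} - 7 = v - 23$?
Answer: $\frac{10510}{3} \approx 3503.3$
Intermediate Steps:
$G{\left(X,v \right)} = - \frac{16}{3} + \frac{v}{3}$ ($G{\left(X,v \right)} = \frac{7}{3} + \frac{v - 23}{3} = \frac{7}{3} + \frac{-23 + v}{3} = \frac{7}{3} + \left(- \frac{23}{3} + \frac{v}{3}\right) = - \frac{16}{3} + \frac{v}{3}$)
$G{\left(-124,-178 \right)} - J = \left(- \frac{16}{3} + \frac{1}{3} \left(-178\right)\right) - -3568 = \left(- \frac{16}{3} - \frac{178}{3}\right) + 3568 = - \frac{194}{3} + 3568 = \frac{10510}{3}$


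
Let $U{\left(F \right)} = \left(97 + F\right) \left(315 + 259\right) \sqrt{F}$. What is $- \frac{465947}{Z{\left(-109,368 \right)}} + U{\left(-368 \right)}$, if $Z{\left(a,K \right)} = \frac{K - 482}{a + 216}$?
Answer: $\frac{49856329}{114} - 622216 i \sqrt{23} \approx 4.3734 \cdot 10^{5} - 2.984 \cdot 10^{6} i$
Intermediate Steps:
$Z{\left(a,K \right)} = \frac{-482 + K}{216 + a}$
$U{\left(F \right)} = \sqrt{F} \left(55678 + 574 F\right)$ ($U{\left(F \right)} = \left(97 + F\right) 574 \sqrt{F} = \left(55678 + 574 F\right) \sqrt{F} = \sqrt{F} \left(55678 + 574 F\right)$)
$- \frac{465947}{Z{\left(-109,368 \right)}} + U{\left(-368 \right)} = - \frac{465947}{\frac{1}{216 - 109} \left(-482 + 368\right)} + 574 \sqrt{-368} \left(97 - 368\right) = - \frac{465947}{\frac{1}{107} \left(-114\right)} + 574 \cdot 4 i \sqrt{23} \left(-271\right) = - \frac{465947}{\frac{1}{107} \left(-114\right)} - 622216 i \sqrt{23} = - \frac{465947}{- \frac{114}{107}} - 622216 i \sqrt{23} = \left(-465947\right) \left(- \frac{107}{114}\right) - 622216 i \sqrt{23} = \frac{49856329}{114} - 622216 i \sqrt{23}$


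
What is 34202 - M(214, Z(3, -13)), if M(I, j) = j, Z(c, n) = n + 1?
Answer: 34214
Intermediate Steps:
Z(c, n) = 1 + n
34202 - M(214, Z(3, -13)) = 34202 - (1 - 13) = 34202 - 1*(-12) = 34202 + 12 = 34214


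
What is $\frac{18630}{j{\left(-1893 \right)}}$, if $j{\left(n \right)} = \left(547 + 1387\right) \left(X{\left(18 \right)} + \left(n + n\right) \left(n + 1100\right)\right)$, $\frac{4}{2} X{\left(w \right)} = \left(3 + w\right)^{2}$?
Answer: $\frac{6210}{1935623593} \approx 3.2083 \cdot 10^{-6}$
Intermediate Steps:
$X{\left(w \right)} = \frac{\left(3 + w\right)^{2}}{2}$
$j{\left(n \right)} = 426447 + 3868 n \left(1100 + n\right)$ ($j{\left(n \right)} = \left(547 + 1387\right) \left(\frac{\left(3 + 18\right)^{2}}{2} + \left(n + n\right) \left(n + 1100\right)\right) = 1934 \left(\frac{21^{2}}{2} + 2 n \left(1100 + n\right)\right) = 1934 \left(\frac{1}{2} \cdot 441 + 2 n \left(1100 + n\right)\right) = 1934 \left(\frac{441}{2} + 2 n \left(1100 + n\right)\right) = 426447 + 3868 n \left(1100 + n\right)$)
$\frac{18630}{j{\left(-1893 \right)}} = \frac{18630}{426447 + 3868 \left(-1893\right)^{2} + 4254800 \left(-1893\right)} = \frac{18630}{426447 + 3868 \cdot 3583449 - 8054336400} = \frac{18630}{426447 + 13860780732 - 8054336400} = \frac{18630}{5806870779} = 18630 \cdot \frac{1}{5806870779} = \frac{6210}{1935623593}$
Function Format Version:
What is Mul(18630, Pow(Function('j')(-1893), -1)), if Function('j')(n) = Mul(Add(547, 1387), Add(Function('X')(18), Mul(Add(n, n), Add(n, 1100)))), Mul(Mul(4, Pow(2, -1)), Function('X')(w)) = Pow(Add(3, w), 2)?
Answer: Rational(6210, 1935623593) ≈ 3.2083e-6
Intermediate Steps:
Function('X')(w) = Mul(Rational(1, 2), Pow(Add(3, w), 2))
Function('j')(n) = Add(426447, Mul(3868, n, Add(1100, n))) (Function('j')(n) = Mul(Add(547, 1387), Add(Mul(Rational(1, 2), Pow(Add(3, 18), 2)), Mul(Add(n, n), Add(n, 1100)))) = Mul(1934, Add(Mul(Rational(1, 2), Pow(21, 2)), Mul(Mul(2, n), Add(1100, n)))) = Mul(1934, Add(Mul(Rational(1, 2), 441), Mul(2, n, Add(1100, n)))) = Mul(1934, Add(Rational(441, 2), Mul(2, n, Add(1100, n)))) = Add(426447, Mul(3868, n, Add(1100, n))))
Mul(18630, Pow(Function('j')(-1893), -1)) = Mul(18630, Pow(Add(426447, Mul(3868, Pow(-1893, 2)), Mul(4254800, -1893)), -1)) = Mul(18630, Pow(Add(426447, Mul(3868, 3583449), -8054336400), -1)) = Mul(18630, Pow(Add(426447, 13860780732, -8054336400), -1)) = Mul(18630, Pow(5806870779, -1)) = Mul(18630, Rational(1, 5806870779)) = Rational(6210, 1935623593)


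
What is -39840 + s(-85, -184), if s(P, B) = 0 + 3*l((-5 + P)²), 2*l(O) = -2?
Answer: -39843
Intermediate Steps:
l(O) = -1 (l(O) = (½)*(-2) = -1)
s(P, B) = -3 (s(P, B) = 0 + 3*(-1) = 0 - 3 = -3)
-39840 + s(-85, -184) = -39840 - 3 = -39843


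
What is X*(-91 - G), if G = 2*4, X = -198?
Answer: 19602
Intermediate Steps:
G = 8
X*(-91 - G) = -198*(-91 - 1*8) = -198*(-91 - 8) = -198*(-99) = 19602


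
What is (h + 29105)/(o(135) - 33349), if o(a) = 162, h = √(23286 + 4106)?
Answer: -29105/33187 - 16*√107/33187 ≈ -0.88199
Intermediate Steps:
h = 16*√107 (h = √27392 = 16*√107 ≈ 165.51)
(h + 29105)/(o(135) - 33349) = (16*√107 + 29105)/(162 - 33349) = (29105 + 16*√107)/(-33187) = (29105 + 16*√107)*(-1/33187) = -29105/33187 - 16*√107/33187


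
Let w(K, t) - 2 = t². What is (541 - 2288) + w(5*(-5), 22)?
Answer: -1261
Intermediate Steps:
w(K, t) = 2 + t²
(541 - 2288) + w(5*(-5), 22) = (541 - 2288) + (2 + 22²) = -1747 + (2 + 484) = -1747 + 486 = -1261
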